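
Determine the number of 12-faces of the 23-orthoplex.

Each 12-face is the convex hull of 13 vertices, one chosen as ±e_i from each of 13 distinct axes: 2^13·C(23,13) = 9372188672.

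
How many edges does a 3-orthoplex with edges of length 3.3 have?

Each 1-face is the convex hull of 2 vertices, one chosen as ±e_i from each of 2 distinct axes: 2^2·C(3,2) = 12.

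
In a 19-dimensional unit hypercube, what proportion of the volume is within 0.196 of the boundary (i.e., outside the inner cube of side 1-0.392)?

Shell fraction = 1 - (1-0.392)^19 ≈ 0.999922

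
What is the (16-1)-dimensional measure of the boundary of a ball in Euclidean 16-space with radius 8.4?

|∂B_16(8.4)| ≈ 2.75415e+14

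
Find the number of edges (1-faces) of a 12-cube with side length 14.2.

Number of 1-faces = C(12,1) · 2^(12-1) = 12 · 2048 = 24576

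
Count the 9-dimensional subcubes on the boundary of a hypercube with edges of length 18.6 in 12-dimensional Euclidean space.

An n-cube has C(n,k)·2^(n-k) k-faces. Here C(12,9)·2^3 = 220·8 = 1760.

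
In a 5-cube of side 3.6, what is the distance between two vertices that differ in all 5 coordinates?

||(3.6,3.6,...,3.6)|| = √(5)·3.6 ≈ 8.04984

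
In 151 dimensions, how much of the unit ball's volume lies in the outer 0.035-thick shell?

1 - (1-0.035)^151 ≈ 0.995391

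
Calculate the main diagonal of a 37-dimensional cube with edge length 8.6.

Diagonal = √37 · 8.6 ≈ 52.3118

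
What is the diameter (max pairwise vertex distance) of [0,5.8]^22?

||(5.8,5.8,...,5.8)|| = √(22)·5.8 ≈ 27.2044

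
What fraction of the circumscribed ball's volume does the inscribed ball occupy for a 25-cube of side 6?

The radii are 6/2 and 6√25/2, so the volume ratio is (1/√25)^25 = 25^{-25/2} ≈ 3.35544e-18.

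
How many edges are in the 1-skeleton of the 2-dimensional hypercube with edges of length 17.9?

The 2-cube has n·2^(n-1) = 2·2^1 = 2·2 = 4 edges.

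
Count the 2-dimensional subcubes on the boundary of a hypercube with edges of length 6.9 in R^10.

An n-cube has C(n,k)·2^(n-k) k-faces. Here C(10,2)·2^8 = 45·256 = 11520.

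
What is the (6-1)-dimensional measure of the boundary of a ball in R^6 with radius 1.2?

S = n·V_n(r)/r = 6·V_6(1.2)/1.2 (volume-to-surface relation), giving 77.1535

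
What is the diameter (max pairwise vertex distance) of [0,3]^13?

d = √(3² + 3² + ... + 3²) [13 terms] = √(13·3²) = 3√13 ≈ 10.8167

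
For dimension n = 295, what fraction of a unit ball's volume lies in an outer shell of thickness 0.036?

1 - (1-0.036)^295 ≈ 0.99998 ≈ 99.997992%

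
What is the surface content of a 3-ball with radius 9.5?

|∂B_3(9.5)| = 4πr² = 4π·(9.5)² ≈ 1134.11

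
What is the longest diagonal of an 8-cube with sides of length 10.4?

Diagonal = √8 · 10.4 ≈ 29.4156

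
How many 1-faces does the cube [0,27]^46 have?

The 46-cube has n·2^(n-1) = 46·2^45 = 46·35184372088832 = 1618481116086272 edges.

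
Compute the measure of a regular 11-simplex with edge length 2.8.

V = (2.8^11 / 11!) · √((11+1) / 2^11) ≈ 0.000159041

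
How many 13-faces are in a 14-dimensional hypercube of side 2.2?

f_13(14-cube) = (14 choose 13) · 2^1 = 28.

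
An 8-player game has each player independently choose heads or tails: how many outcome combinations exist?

Number of vertices = 2^8 = 256.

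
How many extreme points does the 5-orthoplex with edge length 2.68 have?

An n-cross-polytope has 2n vertices; here n = 5, giving 10.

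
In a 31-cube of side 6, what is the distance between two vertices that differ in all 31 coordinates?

The space diagonal of an n-cube of side s is s√n. Here 6·√31 ≈ 33.4066.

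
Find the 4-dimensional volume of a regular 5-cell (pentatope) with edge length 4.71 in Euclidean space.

Volume = 4.71^4 · √(5/2^4) / 4! ≈ 11.463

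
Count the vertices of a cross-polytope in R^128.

Number of vertices = 2n = 256.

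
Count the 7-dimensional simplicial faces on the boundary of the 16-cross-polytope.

Number of 7-faces = 2^(7+1) · C(16,7+1) = 256 · 12870 = 3294720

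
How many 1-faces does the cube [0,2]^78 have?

Each of the 2^78 = 302231454903657293676544 vertices has degree 78; total edges = 78·2^78/2 = 11787026741242634453385216.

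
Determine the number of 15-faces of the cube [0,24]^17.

Number of 15-faces = C(17,15) · 2^(17-15) = 136 · 4 = 544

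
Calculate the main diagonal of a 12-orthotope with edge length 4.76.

||(4.76,4.76,...,4.76)|| = √(12)·4.76 ≈ 16.4891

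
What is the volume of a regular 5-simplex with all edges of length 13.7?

Volume = 13.7^5 · √(6/2^5) / 5! ≈ 1741.49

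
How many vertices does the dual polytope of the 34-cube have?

Number of vertices = 2n = 68.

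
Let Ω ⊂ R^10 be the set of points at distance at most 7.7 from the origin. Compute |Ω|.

Volume = π^{10/2}·(7.7)^10/Γ(6) ≈ 1.86842e+09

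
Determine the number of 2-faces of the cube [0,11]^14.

f_2(14-cube) = (14 choose 2) · 2^12 = 372736.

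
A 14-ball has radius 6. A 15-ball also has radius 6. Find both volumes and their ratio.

V_14(6) ≈ 4.69609e+10. V_15(6) ≈ 1.79349e+11. Ratio V_14/V_15 ≈ 0.2618.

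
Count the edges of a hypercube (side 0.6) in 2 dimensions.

The 2-cube has n·2^(n-1) = 2·2^1 = 2·2 = 4 edges.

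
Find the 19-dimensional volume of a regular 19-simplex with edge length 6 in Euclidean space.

V_19 = √(20) · 6^19 / (19! · 2^(19/2)) ≈ 3.09392e-05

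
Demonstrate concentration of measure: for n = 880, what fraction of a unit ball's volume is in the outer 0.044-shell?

1 - (1-0.044)^880 ≈ 1 - 6.353e-18 ≈ 100.000000%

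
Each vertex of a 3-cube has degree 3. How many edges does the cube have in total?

An n-cube has n·2^(n-1) edges. With n = 3: 3·4 = 12.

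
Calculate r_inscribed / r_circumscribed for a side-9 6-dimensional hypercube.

Ratio = (s/2)/(s√6/2) = 6^(-1/2) ≈ 0.408248.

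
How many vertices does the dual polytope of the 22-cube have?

Number of vertices = 2n = 44.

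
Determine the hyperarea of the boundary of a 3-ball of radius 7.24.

S_3(7.24) = 2·π^(3/2)·(7.24)^2 / Γ(3/2) = 4πr² = 4π·(7.24)² ≈ 658.699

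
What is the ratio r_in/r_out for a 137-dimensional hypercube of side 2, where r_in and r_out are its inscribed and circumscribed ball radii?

For an n-cube of any side s, the inradius is s/2 and the circumradius is s√n/2, so the ratio is 1/√137 ≈ 0.0854358.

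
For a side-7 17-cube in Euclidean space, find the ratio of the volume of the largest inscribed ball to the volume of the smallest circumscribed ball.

Volume scales as r^n, and r_in/r_out = 1/√17, giving (1/√17)^17 ≈ 3.47684e-11.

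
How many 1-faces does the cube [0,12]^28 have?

Each of the 2^28 = 268435456 vertices has degree 28; total edges = 28·2^28/2 = 3758096384.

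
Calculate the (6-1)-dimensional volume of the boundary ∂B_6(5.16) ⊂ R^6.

|∂B_6(5.16)| ≈ 113422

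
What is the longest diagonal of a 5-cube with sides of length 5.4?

d = √(5.4² + 5.4² + ... + 5.4²) [5 terms] = √(5·5.4²) = 5.4√5 ≈ 12.0748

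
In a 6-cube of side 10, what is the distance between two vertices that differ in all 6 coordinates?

Diagonal = √6 · 10 ≈ 24.4949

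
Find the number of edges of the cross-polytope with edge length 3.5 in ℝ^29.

Each 1-face is the convex hull of 2 vertices, one chosen as ±e_i from each of 2 distinct axes: 2^2·C(29,2) = 1624.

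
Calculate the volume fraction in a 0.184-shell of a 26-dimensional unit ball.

Shell fraction = 1 - (1-0.184)^26 ≈ 0.994942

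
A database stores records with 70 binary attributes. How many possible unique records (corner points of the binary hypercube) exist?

An n-cube has 2^n vertices; for n = 70 that is 2^70 = 1180591620717411303424.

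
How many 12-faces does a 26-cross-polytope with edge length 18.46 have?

Each 12-face is the convex hull of 13 vertices, one chosen as ±e_i from each of 13 distinct axes: 2^13·C(26,13) = 85201715200.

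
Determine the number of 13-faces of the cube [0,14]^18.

An n-cube has C(n,k)·2^(n-k) k-faces. Here C(18,13)·2^5 = 8568·32 = 274176.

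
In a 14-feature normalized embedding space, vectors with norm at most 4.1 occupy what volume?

V_14(4.1) = π^(14/2) · (4.1)^14 / Γ(14/2 + 1) ≈ 2.27296e+08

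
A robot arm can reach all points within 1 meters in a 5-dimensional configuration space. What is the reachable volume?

V_5(1) = π^(5/2) · (1)^5 / Γ(5/2 + 1) = 8·π^2/15 ≈ 5.26379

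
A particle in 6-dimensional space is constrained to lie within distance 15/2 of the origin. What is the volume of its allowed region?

The n-ball volume is π^(n/2)·r^n/Γ(n/2+1). With n=6, r=15/2: V = 3796875·π^3/128 ≈ 919742.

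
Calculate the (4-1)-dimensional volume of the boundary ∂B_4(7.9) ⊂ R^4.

The surface area of an n-ball is 2π^(n/2) r^(n-1) / Γ(n/2). For n=4, r=7.9: 9732.2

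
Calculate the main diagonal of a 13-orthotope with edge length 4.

Diagonal = √13 · 4 ≈ 14.4222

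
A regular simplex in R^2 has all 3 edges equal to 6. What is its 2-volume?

Area = (√3/4) · 6² = 15.5885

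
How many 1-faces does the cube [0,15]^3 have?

Number of 1-faces = C(3,1)·2^(3-1) = 3·4 = 12.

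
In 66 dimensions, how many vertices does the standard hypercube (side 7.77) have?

Each vertex is a binary string of length 66, so there are 2^66 = 73786976294838206464.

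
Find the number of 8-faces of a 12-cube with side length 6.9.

f_8(12-cube) = (12 choose 8) · 2^4 = 7920.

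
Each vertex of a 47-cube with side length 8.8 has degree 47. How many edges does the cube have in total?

Number of 1-faces = C(47,1)·2^(47-1) = 47·70368744177664 = 3307330976350208.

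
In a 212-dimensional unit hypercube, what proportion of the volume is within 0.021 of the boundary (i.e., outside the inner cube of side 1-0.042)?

The inner cube has side 1-2·0.021 = 0.958 and volume (0.958)^212 ≈ 0.0001121, so the shell holds 0.999888 of the volume.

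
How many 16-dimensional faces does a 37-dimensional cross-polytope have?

Each 16-face is the convex hull of 17 vertices, one chosen as ±e_i from each of 17 distinct axes: 2^17·C(37,17) = 2084748487557120.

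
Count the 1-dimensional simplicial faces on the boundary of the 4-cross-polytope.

Number of 1-faces = 2^(1+1) · C(4,1+1) = 4 · 6 = 24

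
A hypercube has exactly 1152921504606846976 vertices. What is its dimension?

2^n = 1152921504606846976 ⇒ n = log_2(1152921504606846976) = 60.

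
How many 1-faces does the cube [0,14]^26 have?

The 26-cube has n·2^(n-1) = 26·2^25 = 26·33554432 = 872415232 edges.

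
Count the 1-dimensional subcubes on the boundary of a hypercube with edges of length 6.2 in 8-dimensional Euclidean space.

Choose 1 of 8 axes to span the face (C(8,1) = 8 ways), then fix each of the remaining 7 coordinates at one of its two extreme values (2^7 = 128 ways): 8·128 = 1024.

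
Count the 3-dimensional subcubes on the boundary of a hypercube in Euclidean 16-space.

f_3(16-cube) = (16 choose 3) · 2^13 = 4587520.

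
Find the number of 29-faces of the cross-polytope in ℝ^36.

An n-cross-polytope has 2^(k+1)·C(n,k+1) k-faces. Here 2^30·C(36,30) = 1073741824·1947792 = 2091425734852608.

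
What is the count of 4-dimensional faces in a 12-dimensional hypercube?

f_4(12-cube) = (12 choose 4) · 2^8 = 126720.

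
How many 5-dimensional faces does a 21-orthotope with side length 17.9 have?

f_5(21-cube) = (21 choose 5) · 2^16 = 1333592064.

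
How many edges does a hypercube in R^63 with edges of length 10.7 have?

An n-cube has n·2^(n-1) edges. With n = 63: 63·4611686018427387904 = 290536219160925437952.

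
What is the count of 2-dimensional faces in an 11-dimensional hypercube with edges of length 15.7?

f_2(11-cube) = (11 choose 2) · 2^9 = 28160.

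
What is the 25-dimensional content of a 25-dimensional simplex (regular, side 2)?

V = (2^25 / 25!) · √((25+1) / 2^25) ≈ 1.90421e-21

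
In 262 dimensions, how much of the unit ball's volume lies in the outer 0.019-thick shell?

V(inner)/V(outer) = ((1-0.019)/1)^262 ≈ 0.006566, so the shell fraction is 0.993434.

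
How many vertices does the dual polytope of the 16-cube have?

The 16-dimensional cross-polytope has 2n = 2·16 = 32 vertices.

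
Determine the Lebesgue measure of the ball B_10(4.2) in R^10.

V_10(4.2) = π^(10/2) · (4.2)^10 / Γ(10/2 + 1) ≈ 4.35573e+06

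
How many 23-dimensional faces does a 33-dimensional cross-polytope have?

Each 23-face is the convex hull of 24 vertices, one chosen as ±e_i from each of 24 distinct axes: 2^24·C(33,24) = 647048567193600.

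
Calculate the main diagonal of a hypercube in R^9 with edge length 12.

||(12,12,...,12)|| = √(9)·12 = 36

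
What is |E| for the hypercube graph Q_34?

The 34-cube has n·2^(n-1) = 34·2^33 = 34·8589934592 = 292057776128 edges.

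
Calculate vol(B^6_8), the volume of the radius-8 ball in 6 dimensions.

The n-ball volume is π^(n/2)·r^n/Γ(n/2+1). With n=6, r=8: V = 131072·π^3/3 ≈ 1.35468e+06.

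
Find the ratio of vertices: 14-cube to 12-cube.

The 14-cube has 2^14 = 16384 vertices. The 12-cube has 2^12 = 4096 vertices. Ratio: 16384/4096 = 4.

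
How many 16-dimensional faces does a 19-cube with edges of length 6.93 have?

Number of 16-faces = C(19,16) · 2^(19-16) = 969 · 8 = 7752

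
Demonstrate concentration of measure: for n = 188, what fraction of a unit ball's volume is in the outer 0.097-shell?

1 - (1-0.097)^188 ≈ 0.9999999953 ≈ (100 - 4.67e-07)%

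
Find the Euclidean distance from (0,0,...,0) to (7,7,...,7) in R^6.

d = √(7² + 7² + ... + 7²) [6 terms] = √(6·7²) = 7√6 ≈ 17.1464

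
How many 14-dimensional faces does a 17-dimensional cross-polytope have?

Each 14-face is the convex hull of 15 vertices, one chosen as ±e_i from each of 15 distinct axes: 2^15·C(17,15) = 4456448.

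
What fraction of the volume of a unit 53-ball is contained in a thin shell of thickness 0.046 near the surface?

V(inner)/V(outer) = ((1-0.046)/1)^53 ≈ 0.08243, so the shell fraction is 0.917574.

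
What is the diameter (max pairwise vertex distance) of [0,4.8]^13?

The space diagonal of an n-cube of side s is s√n. Here 4.8·√13 ≈ 17.3066.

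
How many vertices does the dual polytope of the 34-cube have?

Number of vertices = 2n = 68.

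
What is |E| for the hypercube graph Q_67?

The 67-cube has n·2^(n-1) = 67·2^66 = 67·73786976294838206464 = 4943727411754159833088 edges.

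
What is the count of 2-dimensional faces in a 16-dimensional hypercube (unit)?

Choose 2 of 16 axes to span the face (C(16,2) = 120 ways), then fix each of the remaining 14 coordinates at one of its two extreme values (2^14 = 16384 ways): 120·16384 = 1966080.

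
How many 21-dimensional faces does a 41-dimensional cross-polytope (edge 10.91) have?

Each 21-face is the convex hull of 22 vertices, one chosen as ±e_i from each of 22 distinct axes: 2^22·C(41,22) = 1026189616270540800.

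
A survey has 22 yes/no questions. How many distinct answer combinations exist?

Each vertex is a binary string of length 22, so there are 2^22 = 4194304.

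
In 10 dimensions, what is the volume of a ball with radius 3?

Volume = π^{10/2}·(3)^10/Γ(6) = 19683·π^5/40 ≈ 150585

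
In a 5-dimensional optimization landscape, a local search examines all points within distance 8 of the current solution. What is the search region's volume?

Volume = π^{5/2}·(8)^5/Γ(7/2) = 262144·π^2/15 ≈ 172484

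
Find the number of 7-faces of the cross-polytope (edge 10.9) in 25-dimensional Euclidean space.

An n-cross-polytope has 2^(k+1)·C(n,k+1) k-faces. Here 2^8·C(25,8) = 256·1081575 = 276883200.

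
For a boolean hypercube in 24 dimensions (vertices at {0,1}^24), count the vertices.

Number of vertices = 2^24 = 16777216.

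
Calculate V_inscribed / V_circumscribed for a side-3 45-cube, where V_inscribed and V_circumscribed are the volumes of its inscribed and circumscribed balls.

Volume scales as r^n, and r_in/r_out = 1/√45, giving (1/√45)^45 ≈ 6.34919e-38.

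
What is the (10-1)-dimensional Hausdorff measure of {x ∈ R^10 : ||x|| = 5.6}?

|∂B_10(5.6)| ≈ 1.38121e+08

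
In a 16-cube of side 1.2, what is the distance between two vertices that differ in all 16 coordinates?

||(1.2,1.2,...,1.2)|| = √(16)·1.2 = 4.8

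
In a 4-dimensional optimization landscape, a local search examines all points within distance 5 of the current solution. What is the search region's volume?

V = 625·π^2/2 ≈ 3084.25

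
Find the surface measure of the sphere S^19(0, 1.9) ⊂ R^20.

The surface area of an n-ball is 2π^(n/2) r^(n-1) / Γ(n/2). For n=20, r=1.9: 102114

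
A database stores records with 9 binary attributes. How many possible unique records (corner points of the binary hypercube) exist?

Number of vertices = 2^9 = 512.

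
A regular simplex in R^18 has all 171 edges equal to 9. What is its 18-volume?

Volume = 9^18 · √(19/2^18) / 18! ≈ 0.199586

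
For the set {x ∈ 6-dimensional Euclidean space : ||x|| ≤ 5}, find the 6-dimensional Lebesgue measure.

V = 15625·π^3/6 ≈ 80745.5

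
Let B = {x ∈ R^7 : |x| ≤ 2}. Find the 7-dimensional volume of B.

V = 2048·π^3/105 ≈ 604.77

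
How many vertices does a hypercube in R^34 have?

The 34-cube has 2^34 = 17179869184 vertices.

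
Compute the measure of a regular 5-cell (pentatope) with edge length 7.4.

Volume = 7.4^4 · √(5/2^4) / 4! ≈ 69.8459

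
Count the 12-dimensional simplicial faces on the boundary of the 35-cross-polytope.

f_12(35-orthoplex) = 2^13 · (35 choose 13) = 12094159257600.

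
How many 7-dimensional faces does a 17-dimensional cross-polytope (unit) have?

Each 7-face is the convex hull of 8 vertices, one chosen as ±e_i from each of 8 distinct axes: 2^8·C(17,8) = 6223360.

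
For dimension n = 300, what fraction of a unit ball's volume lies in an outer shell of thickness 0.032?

1 - (1-0.032)^300 ≈ 0.999942 ≈ 99.9942%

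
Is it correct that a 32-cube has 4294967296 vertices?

True. The 32-cube has 2^32 = 4294967296 vertices.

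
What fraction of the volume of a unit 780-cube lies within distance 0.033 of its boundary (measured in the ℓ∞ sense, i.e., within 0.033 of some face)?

1 - (1 - 2·0.033)^780 = 1 - 0.934^780 ≈ 1 - 7.423e-24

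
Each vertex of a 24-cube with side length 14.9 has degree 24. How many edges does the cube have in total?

The 24-cube has n·2^(n-1) = 24·2^23 = 24·8388608 = 201326592 edges.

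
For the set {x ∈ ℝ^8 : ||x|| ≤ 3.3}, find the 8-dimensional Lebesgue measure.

The n-ball volume is π^(n/2)·r^n/Γ(n/2+1). With n=8, r=3.3: V ≈ 57082.1.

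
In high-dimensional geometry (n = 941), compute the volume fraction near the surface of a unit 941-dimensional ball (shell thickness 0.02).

1 - (1-0.02)^941 ≈ 0.9999999945 ≈ 99.999999%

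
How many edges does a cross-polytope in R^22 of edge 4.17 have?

Number of 1-faces = 2^(1+1) · C(22,1+1) = 4 · 231 = 924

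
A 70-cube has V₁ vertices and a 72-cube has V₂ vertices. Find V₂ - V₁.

V₁ = 2^70 = 1180591620717411303424. V₂ = 2^72 = 4722366482869645213696. V₂ - V₁ = 3541774862152233910272.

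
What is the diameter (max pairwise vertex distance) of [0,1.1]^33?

The space diagonal of an n-cube of side s is s√n. Here 1.1·√33 ≈ 6.31902.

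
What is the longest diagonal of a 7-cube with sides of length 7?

Diagonal = √7 · 7 ≈ 18.5203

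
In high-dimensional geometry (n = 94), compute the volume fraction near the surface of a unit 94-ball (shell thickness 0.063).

1 - (1-0.063)^94 ≈ 0.997794 ≈ 99.78%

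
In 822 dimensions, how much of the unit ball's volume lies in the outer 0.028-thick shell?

V(inner)/V(outer) = ((1-0.028)/1)^822 ≈ 7.272e-11, so the shell fraction is 1 - 7.272e-11.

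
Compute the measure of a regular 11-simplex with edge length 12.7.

For a regular n-simplex with edge a, V = (a^n / n!)·√((n+1)/2^n). With a=12.7, n=11: V ≈ 2658.34.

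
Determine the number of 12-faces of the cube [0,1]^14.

f_12(14-cube) = (14 choose 12) · 2^2 = 364.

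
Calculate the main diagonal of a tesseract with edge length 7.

Diagonal = √4 · 7 = 14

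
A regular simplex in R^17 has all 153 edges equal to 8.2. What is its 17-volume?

V_17 = √(18) · 8.2^17 / (17! · 2^(17/2)) ≈ 0.112888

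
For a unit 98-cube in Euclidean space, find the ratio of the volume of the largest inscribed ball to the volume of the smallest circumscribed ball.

V_in/V_out = n^(-n/2) = 98^(-98/2) ≈ 2.69105e-98.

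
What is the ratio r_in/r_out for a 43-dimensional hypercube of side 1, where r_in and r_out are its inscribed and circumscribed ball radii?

r_in / r_out = (1/2) / (1√43/2) = 1/√43 ≈ 0.152499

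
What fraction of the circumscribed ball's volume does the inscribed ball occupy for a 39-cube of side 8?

Volume scales as r^n, and r_in/r_out = 1/√39, giving (1/√39)^39 ≈ 9.42411e-32.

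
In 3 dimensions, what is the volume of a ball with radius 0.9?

Volume = π^{3/2}·(0.9)^3/Γ(5/2) ≈ 3.05363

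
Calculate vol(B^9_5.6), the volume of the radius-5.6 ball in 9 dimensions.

Volume = π^{9/2}·(5.6)^9/Γ(11/2) ≈ 1.78653e+07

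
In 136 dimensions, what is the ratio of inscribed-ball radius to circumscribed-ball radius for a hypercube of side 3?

Ratio = (s/2)/(s√136/2) = 136^(-1/2) ≈ 0.0857493.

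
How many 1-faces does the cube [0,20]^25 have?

Number of 1-faces = C(25,1)·2^(25-1) = 25·16777216 = 419430400.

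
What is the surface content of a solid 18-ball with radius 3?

S_18(3) = 2·π^(18/2)·(3)^17 / Γ(18/2) = 14348907·π^9/2240 ≈ 1.9095e+08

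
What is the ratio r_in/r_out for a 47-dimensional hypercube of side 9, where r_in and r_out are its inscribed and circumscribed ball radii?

Ratio = (s/2)/(s√47/2) = 47^(-1/2) ≈ 0.145865.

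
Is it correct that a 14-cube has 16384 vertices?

True. The 14-cube has 2^14 = 16384 vertices.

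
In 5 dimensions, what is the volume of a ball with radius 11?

The n-ball volume is π^(n/2)·r^n/Γ(n/2+1). With n=5, r=11: V = 1288408·π^2/15 ≈ 847738.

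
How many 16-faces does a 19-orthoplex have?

f_16(19-orthoplex) = 2^17 · (19 choose 17) = 22413312.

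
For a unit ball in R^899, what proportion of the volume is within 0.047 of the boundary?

1 - (1-0.047)^899 ≈ 1 - 1.601e-19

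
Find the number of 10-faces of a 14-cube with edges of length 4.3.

An n-cube has C(n,k)·2^(n-k) k-faces. Here C(14,10)·2^4 = 1001·16 = 16016.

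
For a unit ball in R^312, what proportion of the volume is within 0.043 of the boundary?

Shell fraction = 1 - (1-0.043)^312 ≈ 0.999998892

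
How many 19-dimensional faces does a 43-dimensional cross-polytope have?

Number of 19-faces = 2^(19+1) · C(43,19+1) = 1048576 · 960566918220 = 1007227416839454720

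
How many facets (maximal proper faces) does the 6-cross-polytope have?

Number of 5-faces = 2^(5+1) · C(6,5+1) = 64 · 1 = 64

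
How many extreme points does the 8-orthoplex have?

Number of vertices = 2n = 16.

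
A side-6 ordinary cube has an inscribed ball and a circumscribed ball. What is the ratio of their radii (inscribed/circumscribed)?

For an n-cube of any side s, the inradius is s/2 and the circumradius is s√n/2, so the ratio is 1/√3 ≈ 0.57735.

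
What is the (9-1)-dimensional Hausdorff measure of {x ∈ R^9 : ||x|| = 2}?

S_9(2) = 2·π^(9/2)·(2)^8 / Γ(9/2) = 8192·π^4/105 ≈ 7599.76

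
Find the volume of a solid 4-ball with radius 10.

V = 5000·π^2 ≈ 49348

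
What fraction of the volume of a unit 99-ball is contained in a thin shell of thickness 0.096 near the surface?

1 - (1-0.096)^99 ≈ 0.999954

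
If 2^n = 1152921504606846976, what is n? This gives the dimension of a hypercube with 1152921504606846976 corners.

2^n = 1152921504606846976 ⇒ n = log_2(1152921504606846976) = 60.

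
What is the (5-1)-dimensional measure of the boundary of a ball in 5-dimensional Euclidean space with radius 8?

The surface area of an n-ball is 2π^(n/2) r^(n-1) / Γ(n/2). For n=5, r=8: 32768·π^2/3 ≈ 107802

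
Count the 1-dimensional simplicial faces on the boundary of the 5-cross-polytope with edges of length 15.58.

Each 1-face is the convex hull of 2 vertices, one chosen as ±e_i from each of 2 distinct axes: 2^2·C(5,2) = 40.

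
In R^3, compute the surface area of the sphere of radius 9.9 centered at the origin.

|∂B_3(9.9)| = 4πr² = 4π·(9.9)² ≈ 1231.63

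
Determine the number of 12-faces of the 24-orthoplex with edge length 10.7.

Number of 12-faces = 2^(12+1) · C(24,12+1) = 8192 · 2496144 = 20448411648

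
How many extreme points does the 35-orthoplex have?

The 35-dimensional cross-polytope has 2n = 2·35 = 70 vertices.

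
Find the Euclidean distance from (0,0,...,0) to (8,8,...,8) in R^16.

||(8,8,...,8)|| = √(16)·8 = 32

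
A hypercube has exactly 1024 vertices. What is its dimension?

2^n = 1024 ⇒ n = log_2(1024) = 10.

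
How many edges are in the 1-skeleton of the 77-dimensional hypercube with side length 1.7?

The 77-cube has n·2^(n-1) = 77·2^76 = 77·75557863725914323419136 = 5817955506895402903273472 edges.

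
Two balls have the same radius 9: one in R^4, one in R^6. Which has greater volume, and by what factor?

V_4(9) ≈ 32377.2, V_6(9) ≈ 2.74633e+06. The 6-ball is larger by a factor of 84.82.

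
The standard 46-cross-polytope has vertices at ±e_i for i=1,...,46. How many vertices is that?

An n-cross-polytope has 2n vertices; here n = 46, giving 92.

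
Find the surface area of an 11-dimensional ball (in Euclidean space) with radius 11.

S_11(11) = 2·π^(11/2)·(11)^10 / Γ(11/2) = 1659995174464·π^5/945 ≈ 5.37557e+11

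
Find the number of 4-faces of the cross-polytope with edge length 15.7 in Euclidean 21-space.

An n-cross-polytope has 2^(k+1)·C(n,k+1) k-faces. Here 2^5·C(21,5) = 32·20349 = 651168.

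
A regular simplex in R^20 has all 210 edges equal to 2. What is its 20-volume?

V_20 = √(21) · 2^20 / (20! · 2^(20/2)) ≈ 1.92879e-15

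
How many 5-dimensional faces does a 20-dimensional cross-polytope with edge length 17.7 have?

Each 5-face is the convex hull of 6 vertices, one chosen as ±e_i from each of 6 distinct axes: 2^6·C(20,6) = 2480640.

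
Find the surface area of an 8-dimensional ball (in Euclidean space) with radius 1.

|∂B_8(1)| = π^4/3 ≈ 32.4697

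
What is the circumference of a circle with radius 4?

The surface area of an n-ball is 2π^(n/2) r^(n-1) / Γ(n/2). For n=2, r=4: 2πr = 2π·4 ≈ 25.1327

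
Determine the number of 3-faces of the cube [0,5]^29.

An n-cube has C(n,k)·2^(n-k) k-faces. Here C(29,3)·2^26 = 3654·67108864 = 245215789056.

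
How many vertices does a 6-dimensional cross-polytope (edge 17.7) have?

The vertices are ±e_1, ..., ±e_6, so there are 2·6 = 12.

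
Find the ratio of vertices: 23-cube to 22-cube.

The 23-cube has 2^23 = 8388608 vertices. The 22-cube has 2^22 = 4194304 vertices. Ratio: 8388608/4194304 = 2.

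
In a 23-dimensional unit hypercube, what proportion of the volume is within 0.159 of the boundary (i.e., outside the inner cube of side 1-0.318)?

The inner cube has side 1-2·0.159 = 0.682 and volume (0.682)^23 ≈ 0.0001503, so the shell holds 0.99985 of the volume.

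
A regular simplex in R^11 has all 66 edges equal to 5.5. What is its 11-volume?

Volume = 5.5^11 · √(12/2^11) / 11! ≈ 0.267153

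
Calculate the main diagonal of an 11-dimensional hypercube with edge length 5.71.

The space diagonal of an n-cube of side s is s√n. Here 5.71·√11 ≈ 18.9379.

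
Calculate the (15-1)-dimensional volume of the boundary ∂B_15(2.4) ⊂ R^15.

S = n·V_n(r)/r = 15·V_15(2.4)/2.4 (volume-to-surface relation), giving 1.20359e+06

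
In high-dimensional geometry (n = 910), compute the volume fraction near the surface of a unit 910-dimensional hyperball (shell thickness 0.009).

1 - (1-0.009)^910 ≈ 0.999733 ≈ 99.9733%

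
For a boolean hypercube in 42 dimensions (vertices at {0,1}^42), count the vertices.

Each vertex is a binary string of length 42, so there are 2^42 = 4398046511104.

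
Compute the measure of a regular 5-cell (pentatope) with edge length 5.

V_4 = √(5) · 5^4 / (4! · 2^(4/2)) ≈ 14.5577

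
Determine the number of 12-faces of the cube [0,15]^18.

Choose 12 of 18 axes to span the face (C(18,12) = 18564 ways), then fix each of the remaining 6 coordinates at one of its two extreme values (2^6 = 64 ways): 18564·64 = 1188096.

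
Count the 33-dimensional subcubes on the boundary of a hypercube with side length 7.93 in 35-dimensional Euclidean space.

An n-cube has C(n,k)·2^(n-k) k-faces. Here C(35,33)·2^2 = 595·4 = 2380.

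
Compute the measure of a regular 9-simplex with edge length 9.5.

V = (9.5^9 / 9!) · √((9+1) / 2^9) ≈ 242.725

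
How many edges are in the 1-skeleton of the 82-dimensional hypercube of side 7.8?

Number of 1-faces = C(82,1)·2^(82-1) = 82·2417851639229258349412352 = 198263834416799184651812864.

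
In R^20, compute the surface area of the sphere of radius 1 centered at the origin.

|∂B_20(1)| = π^10/181440 ≈ 0.516138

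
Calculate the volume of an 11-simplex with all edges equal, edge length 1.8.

For a regular n-simplex with edge a, V = (a^n / n!)·√((n+1)/2^n). With a=1.8, n=11: V ≈ 1.23244e-06.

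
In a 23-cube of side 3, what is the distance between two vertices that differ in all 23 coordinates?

d = √(3² + 3² + ... + 3²) [23 terms] = √(23·3²) = 3√23 ≈ 14.3875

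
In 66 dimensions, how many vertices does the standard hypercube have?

The 66-cube has 2^66 = 73786976294838206464 vertices.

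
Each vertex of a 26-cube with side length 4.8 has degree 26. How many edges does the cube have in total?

The 26-cube has n·2^(n-1) = 26·2^25 = 26·33554432 = 872415232 edges.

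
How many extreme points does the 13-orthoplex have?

Number of vertices = 2n = 26.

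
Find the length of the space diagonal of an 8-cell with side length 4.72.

The space diagonal of an n-cube of side s is s√n. Here 4.72·√4 = 9.44.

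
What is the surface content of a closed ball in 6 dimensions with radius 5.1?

The surface area of an n-ball is 2π^(n/2) r^(n-1) / Γ(n/2). For n=6, r=5.1: 106979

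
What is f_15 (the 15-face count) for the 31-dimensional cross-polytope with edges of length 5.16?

An n-cross-polytope has 2^(k+1)·C(n,k+1) k-faces. Here 2^16·C(31,16) = 65536·300540195 = 19696202219520.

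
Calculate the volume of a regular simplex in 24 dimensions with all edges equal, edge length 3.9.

V = (3.9^24 / 24!) · √((24+1) / 2^24) ≈ 3.01616e-13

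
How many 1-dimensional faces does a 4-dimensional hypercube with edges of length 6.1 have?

Number of 1-faces = C(4,1) · 2^(4-1) = 4 · 8 = 32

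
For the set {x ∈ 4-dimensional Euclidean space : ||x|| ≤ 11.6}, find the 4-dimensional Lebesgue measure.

V_4(11.6) = π^(4/2) · (11.6)^4 / Γ(4/2 + 1) ≈ 89351.5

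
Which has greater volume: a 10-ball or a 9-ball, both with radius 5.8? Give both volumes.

V_10(5.8) ≈ 1.09862e+08. V_9(5.8) ≈ 2.45002e+07. The 10-ball is larger.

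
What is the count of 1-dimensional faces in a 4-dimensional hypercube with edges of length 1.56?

An n-cube has C(n,k)·2^(n-k) k-faces. Here C(4,1)·2^3 = 4·8 = 32.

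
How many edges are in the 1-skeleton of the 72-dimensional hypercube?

Each of the 2^72 = 4722366482869645213696 vertices has degree 72; total edges = 72·2^72/2 = 170005193383307227693056.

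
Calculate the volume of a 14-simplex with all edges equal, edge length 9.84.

V_14 = √(15) · 9.84^14 / (14! · 2^(14/2)) ≈ 27.6923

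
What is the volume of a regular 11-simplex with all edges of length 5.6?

V = (5.6^11 / 11!) · √((11+1) / 2^11) ≈ 0.325715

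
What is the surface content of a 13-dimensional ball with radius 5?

S = n·V_n(r)/r = 13·V_13(5)/5 (volume-to-surface relation), giving 6250000000·π^6/2079 ≈ 2.89018e+09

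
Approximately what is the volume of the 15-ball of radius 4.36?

V_15(4.36) = π^(15/2) · (4.36)^15 / Γ(15/2 + 1) ≈ 1.49186e+09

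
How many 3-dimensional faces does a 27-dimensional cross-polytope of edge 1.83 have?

Each 3-face is the convex hull of 4 vertices, one chosen as ±e_i from each of 4 distinct axes: 2^4·C(27,4) = 280800.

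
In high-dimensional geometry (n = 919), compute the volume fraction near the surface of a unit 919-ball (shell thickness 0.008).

1 - (1-0.008)^919 ≈ 0.999377 ≈ 99.94%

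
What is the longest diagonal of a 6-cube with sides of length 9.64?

Diagonal = √6 · 9.64 ≈ 23.6131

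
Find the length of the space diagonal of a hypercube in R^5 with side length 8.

d = √(8² + 8² + ... + 8²) [5 terms] = √(5·8²) = 8√5 ≈ 17.8885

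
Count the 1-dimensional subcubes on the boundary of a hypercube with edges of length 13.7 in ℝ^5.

Number of 1-faces = C(5,1) · 2^(5-1) = 5 · 16 = 80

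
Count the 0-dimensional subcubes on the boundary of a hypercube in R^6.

f_0(6-cube) = (6 choose 0) · 2^6 = 64.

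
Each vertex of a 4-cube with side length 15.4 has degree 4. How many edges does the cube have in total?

Number of 1-faces = C(4,1)·2^(4-1) = 4·8 = 32.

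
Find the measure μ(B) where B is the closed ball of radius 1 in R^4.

Volume = π^{4/2}·(1)^4/Γ(3) = π^2/2 ≈ 4.9348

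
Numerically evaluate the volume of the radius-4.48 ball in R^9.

Volume = π^{9/2}·(4.48)^9/Γ(11/2) ≈ 2.39784e+06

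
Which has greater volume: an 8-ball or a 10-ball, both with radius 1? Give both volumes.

V_8(1) ≈ 4.05871. V_10(1) ≈ 2.55016. The 8-ball is larger.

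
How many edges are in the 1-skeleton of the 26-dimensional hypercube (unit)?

An n-cube has n·2^(n-1) edges. With n = 26: 26·33554432 = 872415232.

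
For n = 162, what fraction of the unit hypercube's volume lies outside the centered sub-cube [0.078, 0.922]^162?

1 - (1 - 2·0.078)^162 = 1 - 0.844^162 ≈ 1 - 1.168e-12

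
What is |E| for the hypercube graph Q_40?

An n-cube has n·2^(n-1) edges. With n = 40: 40·549755813888 = 21990232555520.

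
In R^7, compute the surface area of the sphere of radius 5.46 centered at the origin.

S_7(5.46) = 2·π^(7/2)·(5.46)^6 / Γ(7/2) ≈ 876262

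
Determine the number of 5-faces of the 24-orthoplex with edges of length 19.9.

f_5(24-orthoplex) = 2^6 · (24 choose 6) = 8614144.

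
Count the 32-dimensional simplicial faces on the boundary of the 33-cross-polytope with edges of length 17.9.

Each 32-face is the convex hull of 33 vertices, one chosen as ±e_i from each of 33 distinct axes: 2^33·C(33,33) = 8589934592.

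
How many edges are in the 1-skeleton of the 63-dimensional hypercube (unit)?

Each of the 2^63 = 9223372036854775808 vertices has degree 63; total edges = 63·2^63/2 = 290536219160925437952.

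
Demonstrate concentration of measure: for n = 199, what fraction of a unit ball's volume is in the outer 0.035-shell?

1 - (1-0.035)^199 ≈ 0.999166 ≈ 99.92%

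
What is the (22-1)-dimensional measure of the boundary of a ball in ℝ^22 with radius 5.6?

The surface area of an n-ball is 2π^(n/2) r^(n-1) / Γ(n/2). For n=22, r=5.6: 8.35342e+14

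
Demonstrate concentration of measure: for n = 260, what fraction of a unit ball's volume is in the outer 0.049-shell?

1 - (1-0.049)^260 ≈ 0.9999978771 ≈ 99.999788%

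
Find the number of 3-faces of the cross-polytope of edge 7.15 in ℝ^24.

Number of 3-faces = 2^(3+1) · C(24,3+1) = 16 · 10626 = 170016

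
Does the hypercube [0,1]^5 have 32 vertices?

True. The 5-cube has 2^5 = 32 vertices.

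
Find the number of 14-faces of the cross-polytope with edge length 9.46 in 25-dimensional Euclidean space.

Number of 14-faces = 2^(14+1) · C(25,14+1) = 32768 · 3268760 = 107110727680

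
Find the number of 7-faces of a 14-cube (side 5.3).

f_7(14-cube) = (14 choose 7) · 2^7 = 439296.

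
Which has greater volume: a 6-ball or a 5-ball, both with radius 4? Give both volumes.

V_6(4) ≈ 21167. V_5(4) ≈ 5390.12. The 6-ball is larger.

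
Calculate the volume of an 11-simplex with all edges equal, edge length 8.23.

V = (8.23^11 / 11!) · √((11+1) / 2^11) ≈ 22.4993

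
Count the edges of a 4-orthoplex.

Each 1-face is the convex hull of 2 vertices, one chosen as ±e_i from each of 2 distinct axes: 2^2·C(4,2) = 24.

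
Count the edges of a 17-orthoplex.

f_1(17-orthoplex) = 2^2 · (17 choose 2) = 544.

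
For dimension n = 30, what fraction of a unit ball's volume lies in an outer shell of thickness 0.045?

1 - (1-0.045)^30 ≈ 0.748753 ≈ 74.88%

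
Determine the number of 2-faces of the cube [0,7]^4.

Number of 2-faces = C(4,2) · 2^(4-2) = 6 · 4 = 24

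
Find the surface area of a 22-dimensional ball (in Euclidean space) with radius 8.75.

S = n·V_n(r)/r = 22·V_22(8.75)/8.75 (volume-to-surface relation), giving 9.81939e+18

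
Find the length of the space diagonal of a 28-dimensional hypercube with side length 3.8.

d = √(3.8² + 3.8² + ... + 3.8²) [28 terms] = √(28·3.8²) = 3.8√28 ≈ 20.1077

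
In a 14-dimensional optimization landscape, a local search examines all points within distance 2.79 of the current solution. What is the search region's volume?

The n-ball volume is π^(n/2)·r^n/Γ(n/2+1). With n=14, r=2.79: V ≈ 1.03771e+06.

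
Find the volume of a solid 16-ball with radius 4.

The n-ball volume is π^(n/2)·r^n/Γ(n/2+1). With n=16, r=4: V = 33554432·π^8/315 ≈ 1.01074e+09.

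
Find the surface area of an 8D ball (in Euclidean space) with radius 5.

The surface area of an n-ball is 2π^(n/2) r^(n-1) / Γ(n/2). For n=8, r=5: 78125·π^4/3 ≈ 2.5367e+06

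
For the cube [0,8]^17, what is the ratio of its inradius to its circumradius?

Ratio = (s/2)/(s√17/2) = 17^(-1/2) ≈ 0.242536.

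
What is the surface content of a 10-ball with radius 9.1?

|∂B_10(9.1)| ≈ 1.09129e+10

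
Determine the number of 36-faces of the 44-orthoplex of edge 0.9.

Each 36-face is the convex hull of 37 vertices, one chosen as ±e_i from each of 37 distinct axes: 2^37·C(44,37) = 5266738762372612096.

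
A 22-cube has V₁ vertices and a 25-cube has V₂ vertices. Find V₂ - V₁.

V₁ = 2^22 = 4194304. V₂ = 2^25 = 33554432. V₂ - V₁ = 29360128.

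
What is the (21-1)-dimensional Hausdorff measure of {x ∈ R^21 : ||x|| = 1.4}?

The surface area of an n-ball is 2π^(n/2) r^(n-1) / Γ(n/2). For n=21, r=1.4: 245.091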